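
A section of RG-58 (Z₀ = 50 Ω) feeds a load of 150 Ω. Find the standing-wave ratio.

VSWR ≈ 3

Γ = (150 − 50)/(150 + 50) = 0.5
VSWR = (1 + 0.5)/(1 − 0.5)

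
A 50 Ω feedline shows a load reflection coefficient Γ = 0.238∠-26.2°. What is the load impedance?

Z_L = Z_0·(1 + Γ)/(1 − Γ) = 50·(1.21 − j0.105)/(0.786 + j0.105)

Z_L ≈ 74.9 − j16.7 Ω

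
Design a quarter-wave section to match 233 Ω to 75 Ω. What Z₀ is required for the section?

Z_qwt = √(Z_0·R_L) = √(75 × 233) = √17480

Z_qwt ≈ 132 Ω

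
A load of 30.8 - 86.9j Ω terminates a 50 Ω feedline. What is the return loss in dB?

RL ≈ 2.5 dB

Γ = (-19.2 − j86.9)/(80.8 − j86.9), |Γ| = 0.75
RL = −20·log₁₀|Γ| = −20·log₁₀(0.75)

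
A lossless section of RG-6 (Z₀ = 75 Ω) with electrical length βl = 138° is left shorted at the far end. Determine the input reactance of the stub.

X_in ≈ -67.5 Ω (capacitive)

tan(βl) = -0.9
For a shorted stub, Z_in = jZ_0·tan(βl)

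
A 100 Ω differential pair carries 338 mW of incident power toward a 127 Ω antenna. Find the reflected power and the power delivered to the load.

Γ = (127 − 100)/(127 + 100) = 0.119
|Γ|² = 0.0141
P_refl = |Γ|²·P_inc = 4.78 mW, P_del = (1 − |Γ|²)·P_inc = 333 mW

P_reflected ≈ 4.78 mW; P_delivered ≈ 333 mW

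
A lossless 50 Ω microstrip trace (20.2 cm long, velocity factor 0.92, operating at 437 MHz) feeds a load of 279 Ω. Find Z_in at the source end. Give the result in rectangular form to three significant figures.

Z_in ≈ 10.9 + j22.6 Ω

λ = v/f = 0.92·c / 437 MHz = 0.632 m
βl = 2π·l/λ = 2π × 0.32 = 115°
tan(βl) = tan(115°) = -2.13
Z_in = Z_0·(Z_L + jZ_0·tanβl)/(Z_0 + jZ_L·tanβl)
     = 50·(279 − j107)/(50 − j595)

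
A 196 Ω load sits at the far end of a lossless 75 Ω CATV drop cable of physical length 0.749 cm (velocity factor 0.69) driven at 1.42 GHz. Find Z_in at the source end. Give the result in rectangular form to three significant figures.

λ = v/f = 0.69·c / 1.42 GHz = 0.146 m
βl = 2π·l/λ = 2π × 0.0514 = 18.5°
tan(βl) = tan(18.5°) = 0.335
Z_in = Z_0·(Z_L + jZ_0·tanβl)/(Z_0 + jZ_L·tanβl)
     = 75·(196 + j25.1)/(75 + j65.6)

Z_in ≈ 124 − j82.9 Ω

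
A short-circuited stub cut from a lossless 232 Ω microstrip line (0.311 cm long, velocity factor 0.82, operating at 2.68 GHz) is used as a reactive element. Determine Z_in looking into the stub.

λ = v/f = 0.82·c / 2.68 GHz = 0.0918 m
βl = 2π·l/λ = 2π × 0.0339 = 12.2°
tan(βl) = 0.216
For a short-circuited stub, Z_in = jZ_0·tan(βl)

Z_in ≈ +j50.1 Ω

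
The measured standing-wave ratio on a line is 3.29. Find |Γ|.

|Γ| = (S − 1)/(S + 1) = (3.29 − 1)/(3.29 + 1) = 2.29/4.29

|Γ| ≈ 0.534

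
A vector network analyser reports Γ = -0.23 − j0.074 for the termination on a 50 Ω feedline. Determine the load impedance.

Z_L = Z_0·(1 + Γ)/(1 − Γ) = 50·(0.77 − j0.074)/(1.23 + j0.074)

Z_L ≈ 31 − j4.87 Ω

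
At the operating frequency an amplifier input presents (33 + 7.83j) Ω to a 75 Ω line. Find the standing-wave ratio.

VSWR ≈ 2.3

Γ = (Z_L − Z_0)/(Z_L + Z_0) = (-42 + j7.83)/(108 + j7.83)
|Γ| = 42.7/108 = 0.395
VSWR = (1 + |Γ|)/(1 − |Γ|) = 1.39/0.605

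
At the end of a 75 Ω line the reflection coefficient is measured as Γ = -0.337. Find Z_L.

Z_L ≈ 37.2 Ω

Z_L = Z_0·(1 + Γ)/(1 − Γ) = 75·(0.663)/(1.34)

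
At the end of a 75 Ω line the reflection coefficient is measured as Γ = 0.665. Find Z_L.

Z_L ≈ 373 Ω

Z_L = Z_0·(1 + Γ)/(1 − Γ) = 75·(1.67)/(0.335)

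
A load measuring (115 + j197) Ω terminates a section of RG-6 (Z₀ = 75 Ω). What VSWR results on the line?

Γ = (Z_L − Z_0)/(Z_L + Z_0) = (40 + j197)/(190 + j197)
|Γ| = 201/274 = 0.734
VSWR = (1 + |Γ|)/(1 − |Γ|) = 1.73/0.266

VSWR ≈ 6.53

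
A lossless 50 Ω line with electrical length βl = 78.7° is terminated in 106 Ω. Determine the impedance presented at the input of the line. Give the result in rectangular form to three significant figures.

Z_in ≈ 24.3 − j7.7 Ω

tan(βl) = tan(78.7°) = 5
Z_in = Z_0·(Z_L + jZ_0·tanβl)/(Z_0 + jZ_L·tanβl)
     = 50·(106 + j250)/(50 + j530)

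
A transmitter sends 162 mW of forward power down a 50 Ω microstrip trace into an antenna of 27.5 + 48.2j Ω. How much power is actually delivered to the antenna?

P_delivered ≈ 107 mW

|Γ| = |(-22.5 + j48.2)/(77.5 + j48.2)| = 0.583
|Γ|² = 0.34
P_refl = |Γ|²·P_inc = 55 mW, P_del = (1 − |Γ|²)·P_inc = 107 mW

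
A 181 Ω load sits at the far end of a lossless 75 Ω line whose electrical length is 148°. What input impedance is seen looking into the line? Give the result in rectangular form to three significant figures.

Z_in ≈ 76.9 + j69.1 Ω

tan(βl) = tan(148°) = -0.625
Z_in = Z_0·(Z_L + jZ_0·tanβl)/(Z_0 + jZ_L·tanβl)
     = 75·(181 − j46.9)/(75 − j113)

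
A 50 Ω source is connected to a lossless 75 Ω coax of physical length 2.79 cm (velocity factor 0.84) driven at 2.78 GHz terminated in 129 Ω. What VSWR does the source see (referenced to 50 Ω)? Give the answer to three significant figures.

VSWR ≈ 1.45

λ = v/f = 0.84·c / 2.78 GHz = 0.0906 m
βl = 2π·l/λ = 2π × 0.308 = 111°
tan(βl) = -2.63
Z_in = Z_0·(Z_L + jZ_0·tanβl)/(Z_0 + jZ_L·tanβl) = 47.6 + j18 Ω
Γ_s = (Z_in − Z_s)/(Z_in + Z_s) = (-2.42 + j18)/(97.6 + j18), |Γ_s| = 0.183
VSWR = (1 + |Γ_s|)/(1 − |Γ_s|)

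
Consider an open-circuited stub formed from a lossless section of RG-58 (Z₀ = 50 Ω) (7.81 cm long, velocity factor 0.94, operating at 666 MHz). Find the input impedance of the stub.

Z_in ≈ −j21.8 Ω

λ = v/f = 0.94·c / 666 MHz = 0.423 m
βl = 2π·l/λ = 2π × 0.184 = 66.4°
tan(βl) = 2.29
For an open-circuited stub, Z_in = −jZ_0·cot(βl) = −jZ_0/tan(βl)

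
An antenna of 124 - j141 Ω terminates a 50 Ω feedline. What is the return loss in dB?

Γ = (74 − j141)/(174 − j141), |Γ| = 0.711
RL = −20·log₁₀|Γ| = −20·log₁₀(0.711)

RL ≈ 2.96 dB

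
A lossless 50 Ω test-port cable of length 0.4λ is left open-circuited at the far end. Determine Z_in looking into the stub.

βl = 2π × 0.4 = 144°
tan(βl) = -0.727
For an open-circuited stub, Z_in = −jZ_0·cot(βl) = −jZ_0/tan(βl)

Z_in ≈ +j68.8 Ω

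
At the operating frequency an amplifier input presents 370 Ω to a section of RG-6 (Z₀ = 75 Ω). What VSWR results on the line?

Γ = (370 − 75)/(370 + 75) = 0.663
VSWR = (1 + 0.663)/(1 − 0.663)

VSWR ≈ 4.93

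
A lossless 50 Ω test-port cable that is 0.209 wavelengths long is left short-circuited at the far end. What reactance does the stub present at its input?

βl = 2π × 0.209 = 75.2°
tan(βl) = 3.8
For a short-circuited stub, Z_in = jZ_0·tan(βl)

X_in ≈ 190 Ω (inductive)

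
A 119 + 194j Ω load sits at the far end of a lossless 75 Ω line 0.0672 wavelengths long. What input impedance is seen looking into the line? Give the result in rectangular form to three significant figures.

βl = 2π × 0.0672 = 24.2°
tan(βl) = tan(24.2°) = 0.449
Z_in = Z_0·(Z_L + jZ_0·tanβl)/(Z_0 + jZ_L·tanβl)
     = 75·(119 + j228)/(-12.2 + j53.5)

Z_in ≈ 268 − j228 Ω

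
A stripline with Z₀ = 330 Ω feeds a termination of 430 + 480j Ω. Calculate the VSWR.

VSWR ≈ 3.4

Γ = (Z_L − Z_0)/(Z_L + Z_0) = (100 + j480)/(760 + j480)
|Γ| = 490/899 = 0.545
VSWR = (1 + |Γ|)/(1 − |Γ|) = 1.55/0.455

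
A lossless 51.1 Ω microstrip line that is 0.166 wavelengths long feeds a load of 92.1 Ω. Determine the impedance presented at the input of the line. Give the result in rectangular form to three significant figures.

Z_in ≈ 34.4 − j18.7 Ω

βl = 2π × 0.166 = 59.8°
tan(βl) = tan(59.8°) = 1.72
Z_in = Z_0·(Z_L + jZ_0·tanβl)/(Z_0 + jZ_L·tanβl)
     = 51.1·(92.1 + j87.7)/(51.1 + j158)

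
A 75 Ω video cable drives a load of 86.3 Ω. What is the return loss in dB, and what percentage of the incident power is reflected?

Γ = (86.3 − 75)/(86.3 + 75) = 0.0701
RL = −20·log₁₀(0.0701) = 23.1 dB
P_refl/P_inc = |Γ|² = 0.00491

RL ≈ 23.1 dB; 0.491% of incident power reflected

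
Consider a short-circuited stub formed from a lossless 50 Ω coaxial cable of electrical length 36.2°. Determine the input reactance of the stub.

tan(βl) = 0.732
For a short-circuited stub, Z_in = jZ_0·tan(βl)

X_in ≈ 36.6 Ω (inductive)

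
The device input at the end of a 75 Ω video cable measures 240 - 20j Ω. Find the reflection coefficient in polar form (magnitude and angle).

Γ ≈ 0.527 ∠ -3.28°

Γ = (Z_L − Z_0)/(Z_L + Z_0) = (165 − j20)/(315 − j20)
|Γ| = 166/316 = 0.527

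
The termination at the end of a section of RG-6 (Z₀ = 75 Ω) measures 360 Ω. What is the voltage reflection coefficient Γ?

Γ = (Z_L − Z_0)/(Z_L + Z_0) = (360 − 75)/(360 + 75) = 285/435

Γ = 0.655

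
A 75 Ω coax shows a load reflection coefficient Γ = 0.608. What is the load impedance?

Z_L ≈ 308 Ω

Z_L = Z_0·(1 + Γ)/(1 − Γ) = 75·(1.61)/(0.392)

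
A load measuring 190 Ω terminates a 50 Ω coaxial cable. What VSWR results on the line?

VSWR ≈ 3.8

Γ = (190 − 50)/(190 + 50) = 0.583
VSWR = (1 + 0.583)/(1 − 0.583)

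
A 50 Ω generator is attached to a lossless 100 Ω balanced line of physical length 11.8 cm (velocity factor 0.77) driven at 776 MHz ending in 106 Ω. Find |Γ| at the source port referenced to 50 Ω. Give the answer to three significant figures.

|Γ| ≈ 0.341

λ = v/f = 0.77·c / 776 MHz = 0.298 m
βl = 2π·l/λ = 2π × 0.396 = 143°
tan(βl) = -0.762
Z_in = Z_0·(Z_L + jZ_0·tanβl)/(Z_0 + jZ_L·tanβl) = 101 + j5.7 Ω
Γ_s = (Z_in − Z_s)/(Z_in + Z_s) = (51.4 + j5.7)/(151 + j5.7), |Γ_s| = 0.341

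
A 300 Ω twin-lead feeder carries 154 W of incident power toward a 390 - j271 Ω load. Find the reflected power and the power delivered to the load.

P_reflected ≈ 22.9 W; P_delivered ≈ 131 W

|Γ| = |(90 − j271)/(690 − j271)| = 0.385
|Γ|² = 0.148
P_refl = |Γ|²·P_inc = 22.9 W, P_del = (1 − |Γ|²)·P_inc = 131 W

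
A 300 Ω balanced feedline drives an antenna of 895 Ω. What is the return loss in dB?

Γ = (895 − 300)/(895 + 300) = 0.498
RL = −20·log₁₀|Γ| = −20·log₁₀(0.498)

RL ≈ 6.06 dB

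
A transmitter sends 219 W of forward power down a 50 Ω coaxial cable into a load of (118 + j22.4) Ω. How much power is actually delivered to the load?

P_delivered ≈ 180 W

|Γ| = |(68 + j22.4)/(168 + j22.4)| = 0.422
|Γ|² = 0.178
P_refl = |Γ|²·P_inc = 39.1 W, P_del = (1 − |Γ|²)·P_inc = 180 W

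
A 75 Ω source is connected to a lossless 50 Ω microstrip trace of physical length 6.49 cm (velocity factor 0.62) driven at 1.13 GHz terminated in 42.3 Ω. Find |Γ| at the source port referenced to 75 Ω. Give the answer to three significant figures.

λ = v/f = 0.62·c / 1.13 GHz = 0.165 m
βl = 2π·l/λ = 2π × 0.394 = 142°
tan(βl) = -0.783
Z_in = Z_0·(Z_L + jZ_0·tanβl)/(Z_0 + jZ_L·tanβl) = 47.4 − j7.74 Ω
Γ_s = (Z_in − Z_s)/(Z_in + Z_s) = (-27.6 − j7.74)/(122 − j7.74), |Γ_s| = 0.233

|Γ| ≈ 0.233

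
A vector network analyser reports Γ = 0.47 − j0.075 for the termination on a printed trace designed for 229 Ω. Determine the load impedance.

Z_L = Z_0·(1 + Γ)/(1 − Γ) = 229·(1.47 − j0.075)/(0.53 + j0.075)

Z_L ≈ 618 − j120 Ω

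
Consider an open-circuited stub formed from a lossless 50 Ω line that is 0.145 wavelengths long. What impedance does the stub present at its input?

βl = 2π × 0.145 = 52.2°
tan(βl) = 1.29
For an open-circuited stub, Z_in = −jZ_0·cot(βl) = −jZ_0/tan(βl)

Z_in ≈ −j38.8 Ω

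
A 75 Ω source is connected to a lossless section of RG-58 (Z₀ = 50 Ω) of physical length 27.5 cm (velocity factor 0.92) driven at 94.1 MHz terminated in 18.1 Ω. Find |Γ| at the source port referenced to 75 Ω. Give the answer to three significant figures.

λ = v/f = 0.92·c / 94.1 MHz = 2.93 m
βl = 2π·l/λ = 2π × 0.0938 = 33.8°
tan(βl) = 0.668
Z_in = Z_0·(Z_L + jZ_0·tanβl)/(Z_0 + jZ_L·tanβl) = 24.7 + j27.4 Ω
Γ_s = (Z_in − Z_s)/(Z_in + Z_s) = (-50.3 + j27.4)/(99.7 + j27.4), |Γ_s| = 0.554

|Γ| ≈ 0.554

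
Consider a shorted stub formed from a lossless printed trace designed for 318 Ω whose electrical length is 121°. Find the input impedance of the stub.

tan(βl) = -1.66
For a shorted stub, Z_in = jZ_0·tan(βl)

Z_in ≈ −j529 Ω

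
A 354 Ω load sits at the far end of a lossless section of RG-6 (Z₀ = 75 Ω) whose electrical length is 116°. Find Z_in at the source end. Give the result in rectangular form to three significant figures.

Z_in ≈ 19.5 + j34.6 Ω

tan(βl) = tan(116°) = -2.05
Z_in = Z_0·(Z_L + jZ_0·tanβl)/(Z_0 + jZ_L·tanβl)
     = 75·(354 − j154)/(75 − j726)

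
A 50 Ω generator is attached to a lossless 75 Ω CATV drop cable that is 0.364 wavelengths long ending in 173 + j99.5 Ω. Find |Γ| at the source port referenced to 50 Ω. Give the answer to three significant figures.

βl = 2π × 0.364 = 131°
tan(βl) = -1.15
Z_in = Z_0·(Z_L + jZ_0·tanβl)/(Z_0 + jZ_L·tanβl) = 30 + j36.7 Ω
Γ_s = (Z_in − Z_s)/(Z_in + Z_s) = (-20 + j36.7)/(80 + j36.7), |Γ_s| = 0.476

|Γ| ≈ 0.476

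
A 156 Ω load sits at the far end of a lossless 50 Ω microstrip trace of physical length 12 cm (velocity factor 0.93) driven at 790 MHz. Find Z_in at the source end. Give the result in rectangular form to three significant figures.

Z_in ≈ 21.6 + j27.3 Ω

λ = v/f = 0.93·c / 790 MHz = 0.353 m
βl = 2π·l/λ = 2π × 0.34 = 122°
tan(βl) = tan(122°) = -1.58
Z_in = Z_0·(Z_L + jZ_0·tanβl)/(Z_0 + jZ_L·tanβl)
     = 50·(156 − j79)/(50 − j247)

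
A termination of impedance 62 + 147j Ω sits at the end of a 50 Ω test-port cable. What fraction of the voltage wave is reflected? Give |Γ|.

|Γ| ≈ 0.798

Γ = (Z_L − Z_0)/(Z_L + Z_0) = (12 + j147)/(112 + j147)
|Γ| = 147/185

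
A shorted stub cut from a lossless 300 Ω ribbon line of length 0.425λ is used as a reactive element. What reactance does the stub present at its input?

X_in ≈ -153 Ω (capacitive)

βl = 2π × 0.425 = 153°
tan(βl) = -0.51
For a shorted stub, Z_in = jZ_0·tan(βl)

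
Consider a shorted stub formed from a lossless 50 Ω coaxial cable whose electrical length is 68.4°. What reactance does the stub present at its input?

tan(βl) = 2.53
For a shorted stub, Z_in = jZ_0·tan(βl)

X_in ≈ 126 Ω (inductive)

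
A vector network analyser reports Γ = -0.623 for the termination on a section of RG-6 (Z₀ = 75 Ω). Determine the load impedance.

Z_L ≈ 17.4 Ω

Z_L = Z_0·(1 + Γ)/(1 − Γ) = 75·(0.377)/(1.62)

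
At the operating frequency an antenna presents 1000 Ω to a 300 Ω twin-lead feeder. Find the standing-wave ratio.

For a purely resistive load, VSWR = R_L/Z_0 or Z_0/R_L (whichever > 1) = 1000/300

VSWR ≈ 3.33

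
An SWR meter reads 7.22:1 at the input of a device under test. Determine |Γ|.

|Γ| ≈ 0.757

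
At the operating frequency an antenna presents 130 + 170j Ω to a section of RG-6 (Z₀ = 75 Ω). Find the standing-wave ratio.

Γ = (Z_L − Z_0)/(Z_L + Z_0) = (55 + j170)/(205 + j170)
|Γ| = 179/266 = 0.671
VSWR = (1 + |Γ|)/(1 − |Γ|) = 1.67/0.329

VSWR ≈ 5.08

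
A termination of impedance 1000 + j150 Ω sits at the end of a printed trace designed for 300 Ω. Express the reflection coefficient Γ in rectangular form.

Γ = (Z_L − Z_0)/(Z_L + Z_0) = (700 + j150)/(1300 + j150)

Γ ≈ 0.545 + j0.0526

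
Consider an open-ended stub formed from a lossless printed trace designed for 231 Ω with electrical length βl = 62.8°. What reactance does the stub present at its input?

tan(βl) = 1.95
For an open-ended stub, Z_in = −jZ_0·cot(βl) = −jZ_0/tan(βl)

X_in ≈ -119 Ω (capacitive)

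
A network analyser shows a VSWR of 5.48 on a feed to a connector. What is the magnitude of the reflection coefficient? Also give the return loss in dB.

|Γ| ≈ 0.691; return loss ≈ 3.21 dB

|Γ| = (S − 1)/(S + 1) = (5.48 − 1)/(5.48 + 1) = 4.48/6.48
RL = −20·log₁₀|Γ| = −20·log₁₀(0.691)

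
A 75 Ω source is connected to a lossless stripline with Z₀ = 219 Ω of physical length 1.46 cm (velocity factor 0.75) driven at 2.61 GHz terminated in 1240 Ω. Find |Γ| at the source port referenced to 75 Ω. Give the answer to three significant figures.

|Γ| ≈ 0.697

λ = v/f = 0.75·c / 2.61 GHz = 0.0862 m
βl = 2π·l/λ = 2π × 0.169 = 61°
tan(βl) = 1.8
Z_in = Z_0·(Z_L + jZ_0·tanβl)/(Z_0 + jZ_L·tanβl) = 50.1 − j117 Ω
Γ_s = (Z_in − Z_s)/(Z_in + Z_s) = (-24.9 − j117)/(125 − j117), |Γ_s| = 0.697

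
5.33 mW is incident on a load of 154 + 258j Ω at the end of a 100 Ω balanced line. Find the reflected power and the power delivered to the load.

|Γ| = |(54 + j258)/(254 + j258)| = 0.728
|Γ|² = 0.53
P_refl = |Γ|²·P_inc = 2.83 mW, P_del = (1 − |Γ|²)·P_inc = 2.5 mW

P_reflected ≈ 2.83 mW; P_delivered ≈ 2.5 mW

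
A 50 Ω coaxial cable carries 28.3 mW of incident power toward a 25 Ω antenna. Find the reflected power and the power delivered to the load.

P_reflected ≈ 3.14 mW; P_delivered ≈ 25.2 mW

Γ = (25 − 50)/(25 + 50) = -0.333
|Γ|² = 0.111
P_refl = |Γ|²·P_inc = 3.14 mW, P_del = (1 − |Γ|²)·P_inc = 25.2 mW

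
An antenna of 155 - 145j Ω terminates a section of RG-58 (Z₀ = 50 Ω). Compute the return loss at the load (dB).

Γ = (105 − j145)/(205 − j145), |Γ| = 0.713
RL = −20·log₁₀|Γ| = −20·log₁₀(0.713)

RL ≈ 2.94 dB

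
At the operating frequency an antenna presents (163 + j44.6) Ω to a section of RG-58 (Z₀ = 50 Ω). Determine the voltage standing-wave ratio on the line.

Γ = (Z_L − Z_0)/(Z_L + Z_0) = (113 + j44.6)/(213 + j44.6)
|Γ| = 121/218 = 0.558
VSWR = (1 + |Γ|)/(1 − |Γ|) = 1.56/0.442

VSWR ≈ 3.53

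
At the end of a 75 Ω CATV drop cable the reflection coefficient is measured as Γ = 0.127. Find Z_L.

Z_L ≈ 96.8 Ω

Z_L = Z_0·(1 + Γ)/(1 − Γ) = 75·(1.13)/(0.873)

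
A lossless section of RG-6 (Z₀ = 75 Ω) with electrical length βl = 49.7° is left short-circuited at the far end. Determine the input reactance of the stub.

tan(βl) = 1.18
For a short-circuited stub, Z_in = jZ_0·tan(βl)

X_in ≈ 88.4 Ω (inductive)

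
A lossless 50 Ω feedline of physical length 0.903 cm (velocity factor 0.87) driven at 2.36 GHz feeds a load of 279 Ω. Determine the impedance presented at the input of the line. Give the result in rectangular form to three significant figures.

λ = v/f = 0.87·c / 2.36 GHz = 0.111 m
βl = 2π·l/λ = 2π × 0.0817 = 29.4°
tan(βl) = tan(29.4°) = 0.563
Z_in = Z_0·(Z_L + jZ_0·tanβl)/(Z_0 + jZ_L·tanβl)
     = 50·(279 + j28.2)/(50 + j157)

Z_in ≈ 33.8 − j78 Ω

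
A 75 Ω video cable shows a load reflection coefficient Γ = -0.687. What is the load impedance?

Z_L = Z_0·(1 + Γ)/(1 − Γ) = 75·(0.313)/(1.69)

Z_L ≈ 13.9 Ω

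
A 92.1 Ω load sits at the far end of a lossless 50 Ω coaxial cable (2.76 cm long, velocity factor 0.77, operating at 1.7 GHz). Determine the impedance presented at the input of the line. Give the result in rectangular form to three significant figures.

Z_in ≈ 28.9 − j10.4 Ω

λ = v/f = 0.77·c / 1.7 GHz = 0.136 m
βl = 2π·l/λ = 2π × 0.203 = 73.1°
tan(βl) = tan(73.1°) = 3.3
Z_in = Z_0·(Z_L + jZ_0·tanβl)/(Z_0 + jZ_L·tanβl)
     = 50·(92.1 + j165)/(50 + j304)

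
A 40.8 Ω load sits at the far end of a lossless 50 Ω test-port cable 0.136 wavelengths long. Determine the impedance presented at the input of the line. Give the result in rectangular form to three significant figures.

Z_in ≈ 50.4 + j10.2 Ω

βl = 2π × 0.136 = 49°
tan(βl) = tan(49°) = 1.15
Z_in = Z_0·(Z_L + jZ_0·tanβl)/(Z_0 + jZ_L·tanβl)
     = 50·(40.8 + j57.4)/(50 + j46.9)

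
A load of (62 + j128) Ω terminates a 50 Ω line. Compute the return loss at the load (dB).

RL ≈ 2.43 dB

Γ = (12 + j128)/(112 + j128), |Γ| = 0.756
RL = −20·log₁₀|Γ| = −20·log₁₀(0.756)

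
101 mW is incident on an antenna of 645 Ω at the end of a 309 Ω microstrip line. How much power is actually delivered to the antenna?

P_delivered ≈ 88.5 mW

Γ = (645 − 309)/(645 + 309) = 0.352
|Γ|² = 0.124
P_refl = |Γ|²·P_inc = 12.5 mW, P_del = (1 − |Γ|²)·P_inc = 88.5 mW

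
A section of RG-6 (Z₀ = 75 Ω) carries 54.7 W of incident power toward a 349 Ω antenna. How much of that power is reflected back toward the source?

P_reflected ≈ 22.8 W

Γ = (349 − 75)/(349 + 75) = 0.646
|Γ|² = 0.418
P_refl = |Γ|²·P_inc = 22.8 W, P_del = (1 − |Γ|²)·P_inc = 31.9 W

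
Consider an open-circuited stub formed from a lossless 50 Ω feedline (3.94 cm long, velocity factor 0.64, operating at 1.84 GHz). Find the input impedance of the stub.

Z_in ≈ +j51.7 Ω

λ = v/f = 0.64·c / 1.84 GHz = 0.104 m
βl = 2π·l/λ = 2π × 0.378 = 136°
tan(βl) = -0.968
For an open-circuited stub, Z_in = −jZ_0·cot(βl) = −jZ_0/tan(βl)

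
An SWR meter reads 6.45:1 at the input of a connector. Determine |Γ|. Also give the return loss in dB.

|Γ| = (S − 1)/(S + 1) = (6.45 − 1)/(6.45 + 1) = 5.45/7.45
RL = −20·log₁₀|Γ| = −20·log₁₀(0.732)

|Γ| ≈ 0.732; return loss ≈ 2.72 dB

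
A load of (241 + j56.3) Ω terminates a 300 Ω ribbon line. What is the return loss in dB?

RL ≈ 16.5 dB

Γ = (-59 + j56.3)/(541 + j56.3), |Γ| = 0.15
RL = −20·log₁₀|Γ| = −20·log₁₀(0.15)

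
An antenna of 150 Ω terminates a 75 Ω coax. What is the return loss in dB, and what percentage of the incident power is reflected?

RL ≈ 9.54 dB; 11.1% of incident power reflected

Γ = (150 − 75)/(150 + 75) = 0.333
RL = −20·log₁₀(0.333) = 9.54 dB
P_refl/P_inc = |Γ|² = 0.111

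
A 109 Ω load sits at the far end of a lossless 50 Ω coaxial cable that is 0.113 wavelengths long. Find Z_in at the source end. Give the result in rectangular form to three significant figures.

Z_in ≈ 42 − j35.7 Ω

βl = 2π × 0.113 = 40.7°
tan(βl) = tan(40.7°) = 0.86
Z_in = Z_0·(Z_L + jZ_0·tanβl)/(Z_0 + jZ_L·tanβl)
     = 50·(109 + j43)/(50 + j93.7)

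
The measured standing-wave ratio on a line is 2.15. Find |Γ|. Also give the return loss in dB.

|Γ| ≈ 0.365; return loss ≈ 8.75 dB

|Γ| = (S − 1)/(S + 1) = (2.15 − 1)/(2.15 + 1) = 1.15/3.15
RL = −20·log₁₀|Γ| = −20·log₁₀(0.365)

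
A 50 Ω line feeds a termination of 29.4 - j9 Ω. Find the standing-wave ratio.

VSWR ≈ 1.78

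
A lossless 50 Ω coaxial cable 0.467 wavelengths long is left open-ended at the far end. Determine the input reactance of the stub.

βl = 2π × 0.467 = 168°
tan(βl) = -0.21
For an open-ended stub, Z_in = −jZ_0·cot(βl) = −jZ_0/tan(βl)

X_in ≈ 238 Ω (inductive)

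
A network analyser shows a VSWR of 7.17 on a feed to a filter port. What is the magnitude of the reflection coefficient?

|Γ| = (S − 1)/(S + 1) = (7.17 − 1)/(7.17 + 1) = 6.17/8.17

|Γ| ≈ 0.755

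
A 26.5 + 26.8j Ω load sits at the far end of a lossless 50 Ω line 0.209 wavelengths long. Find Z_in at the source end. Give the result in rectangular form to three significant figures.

Z_in ≈ 79.8 − j54.2 Ω

βl = 2π × 0.209 = 75.2°
tan(βl) = tan(75.2°) = 3.8
Z_in = Z_0·(Z_L + jZ_0·tanβl)/(Z_0 + jZ_L·tanβl)
     = 50·(26.5 + j217)/(-51.7 + j101)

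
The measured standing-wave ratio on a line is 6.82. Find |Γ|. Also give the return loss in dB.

|Γ| ≈ 0.744; return loss ≈ 2.57 dB

|Γ| = (S − 1)/(S + 1) = (6.82 − 1)/(6.82 + 1) = 5.82/7.82
RL = −20·log₁₀|Γ| = −20·log₁₀(0.744)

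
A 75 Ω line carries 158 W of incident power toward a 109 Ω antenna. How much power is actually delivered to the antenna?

Γ = (109 − 75)/(109 + 75) = 0.185
|Γ|² = 0.0341
P_refl = |Γ|²·P_inc = 5.39 W, P_del = (1 − |Γ|²)·P_inc = 153 W

P_delivered ≈ 153 W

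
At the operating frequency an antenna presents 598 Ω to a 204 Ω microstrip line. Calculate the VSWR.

VSWR ≈ 2.93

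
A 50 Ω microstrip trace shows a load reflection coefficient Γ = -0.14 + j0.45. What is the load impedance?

Z_L ≈ 25.9 + j30 Ω

Z_L = Z_0·(1 + Γ)/(1 − Γ) = 50·(0.86 + j0.45)/(1.14 − j0.45)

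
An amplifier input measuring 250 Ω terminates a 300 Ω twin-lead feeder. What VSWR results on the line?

Γ = (250 − 300)/(250 + 300) = -0.0909
VSWR = (1 + 0.0909)/(1 − 0.0909)

VSWR ≈ 1.2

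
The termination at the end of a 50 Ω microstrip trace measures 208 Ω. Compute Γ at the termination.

Γ = 0.612

Γ = (Z_L − Z_0)/(Z_L + Z_0) = (208 − 50)/(208 + 50) = 158/258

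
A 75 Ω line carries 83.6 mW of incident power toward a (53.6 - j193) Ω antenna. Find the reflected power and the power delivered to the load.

|Γ| = |(-21.4 − j193)/(128.6 − j193)| = 0.837
|Γ|² = 0.701
P_refl = |Γ|²·P_inc = 58.6 mW, P_del = (1 − |Γ|²)·P_inc = 25 mW

P_reflected ≈ 58.6 mW; P_delivered ≈ 25 mW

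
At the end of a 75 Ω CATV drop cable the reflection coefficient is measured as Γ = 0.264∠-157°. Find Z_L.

Z_L ≈ 44.8 − j9.95 Ω

Z_L = Z_0·(1 + Γ)/(1 − Γ) = 75·(0.757 − j0.103)/(1.24 + j0.103)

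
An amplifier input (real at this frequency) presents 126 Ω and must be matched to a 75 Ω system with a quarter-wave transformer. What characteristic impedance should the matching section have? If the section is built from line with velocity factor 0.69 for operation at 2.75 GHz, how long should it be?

Z_qwt = √(Z_0·R_L) = √(75 × 126) = √9450
λ = 0.69·c/f = 0.0753 m, so l = λ/4 = 0.0188 m

Z_qwt ≈ 97.2 Ω; length ≈ 1.88 cm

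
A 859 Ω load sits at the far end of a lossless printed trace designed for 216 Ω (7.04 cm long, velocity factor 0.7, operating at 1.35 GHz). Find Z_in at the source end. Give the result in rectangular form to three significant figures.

Z_in ≈ 377 + j394 Ω

λ = v/f = 0.7·c / 1.35 GHz = 0.156 m
βl = 2π·l/λ = 2π × 0.453 = 163°
tan(βl) = tan(163°) = -0.307
Z_in = Z_0·(Z_L + jZ_0·tanβl)/(Z_0 + jZ_L·tanβl)
     = 216·(859 − j66.3)/(216 − j264)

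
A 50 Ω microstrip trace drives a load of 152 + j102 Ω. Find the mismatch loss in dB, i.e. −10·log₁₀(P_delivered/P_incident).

mismatch loss ≈ 2.26 dB

Γ = (102 + j102)/(202 + j102), |Γ| = 0.637
|Γ|² = 0.406, so P_del/P_inc = 1 − |Γ|² = 0.594
ML = −10·log₁₀(1 − |Γ|²)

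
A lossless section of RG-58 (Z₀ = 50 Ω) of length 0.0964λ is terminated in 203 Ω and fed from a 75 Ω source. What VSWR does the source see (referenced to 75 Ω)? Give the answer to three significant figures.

VSWR ≈ 3.85

βl = 2π × 0.0964 = 34.7°
tan(βl) = 0.693
Z_in = Z_0·(Z_L + jZ_0·tanβl)/(Z_0 + jZ_L·tanβl) = 33.7 − j60.2 Ω
Γ_s = (Z_in − Z_s)/(Z_in + Z_s) = (-41.3 − j60.2)/(109 − j60.2), |Γ_s| = 0.587
VSWR = (1 + |Γ_s|)/(1 − |Γ_s|)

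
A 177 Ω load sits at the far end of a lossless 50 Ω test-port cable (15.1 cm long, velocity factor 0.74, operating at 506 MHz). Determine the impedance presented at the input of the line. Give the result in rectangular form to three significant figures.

λ = v/f = 0.74·c / 506 MHz = 0.439 m
βl = 2π·l/λ = 2π × 0.344 = 124°
tan(βl) = tan(124°) = -1.49
Z_in = Z_0·(Z_L + jZ_0·tanβl)/(Z_0 + jZ_L·tanβl)
     = 50·(177 − j74.4)/(50 − j263)

Z_in ≈ 19.8 + j29.8 Ω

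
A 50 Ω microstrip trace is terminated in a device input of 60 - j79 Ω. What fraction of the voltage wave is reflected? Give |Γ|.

|Γ| ≈ 0.588

Γ = (Z_L − Z_0)/(Z_L + Z_0) = (10 − j79)/(110 − j79)
|Γ| = 79.6/135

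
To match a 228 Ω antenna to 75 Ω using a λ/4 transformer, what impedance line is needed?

Z_qwt ≈ 131 Ω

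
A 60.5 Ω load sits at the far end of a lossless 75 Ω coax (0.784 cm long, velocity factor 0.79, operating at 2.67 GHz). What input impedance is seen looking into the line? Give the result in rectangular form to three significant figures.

λ = v/f = 0.79·c / 2.67 GHz = 0.0888 m
βl = 2π·l/λ = 2π × 0.0883 = 31.8°
tan(βl) = tan(31.8°) = 0.62
Z_in = Z_0·(Z_L + jZ_0·tanβl)/(Z_0 + jZ_L·tanβl)
     = 75·(60.5 + j46.5)/(75 + j37.5)

Z_in ≈ 67 + j13 Ω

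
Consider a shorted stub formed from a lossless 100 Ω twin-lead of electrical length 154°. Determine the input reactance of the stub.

tan(βl) = -0.488
For a shorted stub, Z_in = jZ_0·tan(βl)

X_in ≈ -48.8 Ω (capacitive)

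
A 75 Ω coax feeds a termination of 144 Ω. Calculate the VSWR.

Γ = (144 − 75)/(144 + 75) = 0.315
VSWR = (1 + 0.315)/(1 − 0.315)

VSWR ≈ 1.92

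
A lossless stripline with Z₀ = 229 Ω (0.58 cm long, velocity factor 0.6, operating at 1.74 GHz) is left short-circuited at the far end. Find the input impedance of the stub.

λ = v/f = 0.6·c / 1.74 GHz = 0.103 m
βl = 2π·l/λ = 2π × 0.0561 = 20.2°
tan(βl) = 0.368
For a short-circuited stub, Z_in = jZ_0·tan(βl)

Z_in ≈ +j84.2 Ω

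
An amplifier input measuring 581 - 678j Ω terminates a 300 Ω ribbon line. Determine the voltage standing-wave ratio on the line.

VSWR ≈ 4.89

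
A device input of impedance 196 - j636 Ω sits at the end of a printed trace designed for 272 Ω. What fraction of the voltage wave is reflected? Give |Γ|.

Γ = (Z_L − Z_0)/(Z_L + Z_0) = (-76 − j636)/(468 − j636)
|Γ| = 641/790

|Γ| ≈ 0.811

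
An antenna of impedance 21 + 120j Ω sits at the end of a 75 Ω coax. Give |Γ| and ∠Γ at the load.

Γ = (Z_L − Z_0)/(Z_L + Z_0) = (-54 + j120)/(96 + j120)
|Γ| = 132/154 = 0.856

Γ ≈ 0.856 ∠ 62.9°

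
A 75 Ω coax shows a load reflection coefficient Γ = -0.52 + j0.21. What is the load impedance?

Z_L ≈ 21.8 + j13.4 Ω

Z_L = Z_0·(1 + Γ)/(1 − Γ) = 75·(0.48 + j0.21)/(1.52 − j0.21)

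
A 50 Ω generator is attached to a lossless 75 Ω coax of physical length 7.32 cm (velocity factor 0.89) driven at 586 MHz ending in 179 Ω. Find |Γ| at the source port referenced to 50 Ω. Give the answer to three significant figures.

|Γ| ≈ 0.382

λ = v/f = 0.89·c / 586 MHz = 0.456 m
βl = 2π·l/λ = 2π × 0.161 = 57.8°
tan(βl) = 1.59
Z_in = Z_0·(Z_L + jZ_0·tanβl)/(Z_0 + jZ_L·tanβl) = 41 − j36.4 Ω
Γ_s = (Z_in − Z_s)/(Z_in + Z_s) = (-9 − j36.4)/(91 − j36.4), |Γ_s| = 0.382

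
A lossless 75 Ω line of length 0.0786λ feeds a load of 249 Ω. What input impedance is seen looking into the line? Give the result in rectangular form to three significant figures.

Z_in ≈ 76.6 − j96.5 Ω

βl = 2π × 0.0786 = 28.3°
tan(βl) = tan(28.3°) = 0.538
Z_in = Z_0·(Z_L + jZ_0·tanβl)/(Z_0 + jZ_L·tanβl)
     = 75·(249 + j40.4)/(75 + j134)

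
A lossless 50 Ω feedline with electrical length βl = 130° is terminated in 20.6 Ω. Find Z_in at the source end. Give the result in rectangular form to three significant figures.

tan(βl) = tan(130°) = -1.19
Z_in = Z_0·(Z_L + jZ_0·tanβl)/(Z_0 + jZ_L·tanβl)
     = 50·(20.6 − j59.6)/(50 − j24.6)

Z_in ≈ 40.2 − j39.9 Ω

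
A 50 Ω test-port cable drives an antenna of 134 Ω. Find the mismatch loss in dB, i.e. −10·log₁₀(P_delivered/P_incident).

Γ = (134 − 50)/(134 + 50) = 0.457
|Γ|² = 0.208, so P_del/P_inc = 1 − |Γ|² = 0.792
ML = −10·log₁₀(1 − |Γ|²)

mismatch loss ≈ 1.02 dB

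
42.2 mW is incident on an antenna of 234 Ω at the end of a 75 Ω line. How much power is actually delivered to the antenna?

P_delivered ≈ 31 mW

Γ = (234 − 75)/(234 + 75) = 0.515
|Γ|² = 0.265
P_refl = |Γ|²·P_inc = 11.2 mW, P_del = (1 − |Γ|²)·P_inc = 31 mW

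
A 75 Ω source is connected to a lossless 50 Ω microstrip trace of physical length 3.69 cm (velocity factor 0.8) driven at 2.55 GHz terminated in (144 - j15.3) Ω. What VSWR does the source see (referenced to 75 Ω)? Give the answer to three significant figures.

λ = v/f = 0.8·c / 2.55 GHz = 0.0941 m
βl = 2π·l/λ = 2π × 0.392 = 141°
tan(βl) = -0.806
Z_in = Z_0·(Z_L + jZ_0·tanβl)/(Z_0 + jZ_L·tanβl) = 39.9 + j49.1 Ω
Γ_s = (Z_in − Z_s)/(Z_in + Z_s) = (-35.1 + j49.1)/(115 + j49.1), |Γ_s| = 0.483
VSWR = (1 + |Γ_s|)/(1 − |Γ_s|)

VSWR ≈ 2.87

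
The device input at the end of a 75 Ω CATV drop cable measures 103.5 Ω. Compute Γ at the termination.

Γ = 0.16

Γ = (Z_L − Z_0)/(Z_L + Z_0) = (103.5 − 75)/(103.5 + 75) = 28.5/178.5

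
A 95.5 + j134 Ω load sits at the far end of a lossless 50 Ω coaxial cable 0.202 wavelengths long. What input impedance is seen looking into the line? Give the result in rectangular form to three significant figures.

Z_in ≈ 11.3 − j29.6 Ω

βl = 2π × 0.202 = 72.7°
tan(βl) = tan(72.7°) = 3.21
Z_in = Z_0·(Z_L + jZ_0·tanβl)/(Z_0 + jZ_L·tanβl)
     = 50·(95.5 + j295)/(-381 + j307)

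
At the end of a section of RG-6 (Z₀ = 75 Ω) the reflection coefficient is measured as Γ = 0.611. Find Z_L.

Z_L = Z_0·(1 + Γ)/(1 − Γ) = 75·(1.61)/(0.389)

Z_L ≈ 311 Ω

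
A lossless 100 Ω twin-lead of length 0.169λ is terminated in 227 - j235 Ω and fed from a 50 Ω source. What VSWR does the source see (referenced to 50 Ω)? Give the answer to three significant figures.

VSWR ≈ 3.11

βl = 2π × 0.169 = 60.8°
tan(βl) = 1.79
Z_in = Z_0·(Z_L + jZ_0·tanβl)/(Z_0 + jZ_L·tanβl) = 21.9 − j27.8 Ω
Γ_s = (Z_in − Z_s)/(Z_in + Z_s) = (-28.1 − j27.8)/(71.9 − j27.8), |Γ_s| = 0.513
VSWR = (1 + |Γ_s|)/(1 − |Γ_s|)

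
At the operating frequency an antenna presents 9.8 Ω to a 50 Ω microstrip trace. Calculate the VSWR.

VSWR ≈ 5.1

For a purely resistive load, VSWR = R_L/Z_0 or Z_0/R_L (whichever > 1) = 50/9.8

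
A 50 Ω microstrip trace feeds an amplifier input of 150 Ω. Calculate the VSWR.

VSWR ≈ 3

Γ = (150 − 50)/(150 + 50) = 0.5
VSWR = (1 + 0.5)/(1 − 0.5)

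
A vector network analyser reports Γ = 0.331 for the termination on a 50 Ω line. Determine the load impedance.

Z_L ≈ 99.5 Ω

Z_L = Z_0·(1 + Γ)/(1 − Γ) = 50·(1.33)/(0.669)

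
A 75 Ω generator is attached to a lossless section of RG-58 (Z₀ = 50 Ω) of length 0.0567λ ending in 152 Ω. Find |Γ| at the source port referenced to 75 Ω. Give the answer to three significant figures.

|Γ| ≈ 0.407

βl = 2π × 0.0567 = 20.4°
tan(βl) = 0.372
Z_in = Z_0·(Z_L + jZ_0·tanβl)/(Z_0 + jZ_L·tanβl) = 75.9 − j67.3 Ω
Γ_s = (Z_in − Z_s)/(Z_in + Z_s) = (0.905 − j67.3)/(151 − j67.3), |Γ_s| = 0.407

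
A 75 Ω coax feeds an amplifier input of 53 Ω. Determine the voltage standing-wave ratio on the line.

VSWR ≈ 1.42

Γ = (53 − 75)/(53 + 75) = -0.172
VSWR = (1 + 0.172)/(1 − 0.172)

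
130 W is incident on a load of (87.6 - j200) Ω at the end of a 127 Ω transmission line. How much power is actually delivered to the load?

P_delivered ≈ 67.2 W

|Γ| = |(-39.4 − j200)/(214.6 − j200)| = 0.695
|Γ|² = 0.483
P_refl = |Γ|²·P_inc = 62.8 W, P_del = (1 − |Γ|²)·P_inc = 67.2 W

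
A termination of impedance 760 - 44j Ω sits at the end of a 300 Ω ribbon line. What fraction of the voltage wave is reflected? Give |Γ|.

|Γ| ≈ 0.436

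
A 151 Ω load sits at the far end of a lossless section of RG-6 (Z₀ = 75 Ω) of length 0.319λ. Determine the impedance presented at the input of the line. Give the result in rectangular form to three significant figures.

βl = 2π × 0.319 = 115°
tan(βl) = tan(115°) = -2.16
Z_in = Z_0·(Z_L + jZ_0·tanβl)/(Z_0 + jZ_L·tanβl)
     = 75·(151 − j162)/(75 − j326)

Z_in ≈ 43 + j24.8 Ω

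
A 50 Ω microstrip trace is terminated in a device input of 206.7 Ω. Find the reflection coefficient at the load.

Γ = 0.61

Γ = (Z_L − Z_0)/(Z_L + Z_0) = (206.7 − 50)/(206.7 + 50) = 156.7/256.7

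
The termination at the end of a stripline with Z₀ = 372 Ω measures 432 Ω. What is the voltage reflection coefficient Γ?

Γ = 0.0746

Γ = (Z_L − Z_0)/(Z_L + Z_0) = (432 − 372)/(432 + 372) = 60/804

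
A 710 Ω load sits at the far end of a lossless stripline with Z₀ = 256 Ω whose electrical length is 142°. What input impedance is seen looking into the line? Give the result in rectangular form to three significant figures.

Z_in ≈ 201 + j235 Ω

tan(βl) = tan(142°) = -0.781
Z_in = Z_0·(Z_L + jZ_0·tanβl)/(Z_0 + jZ_L·tanβl)
     = 256·(710 − j200)/(256 − j555)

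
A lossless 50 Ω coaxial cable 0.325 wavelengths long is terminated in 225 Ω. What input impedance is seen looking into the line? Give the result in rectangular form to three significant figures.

βl = 2π × 0.325 = 117°
tan(βl) = tan(117°) = -1.96
Z_in = Z_0·(Z_L + jZ_0·tanβl)/(Z_0 + jZ_L·tanβl)
     = 50·(225 − j98.1)/(50 − j442)

Z_in ≈ 13.8 + j23.9 Ω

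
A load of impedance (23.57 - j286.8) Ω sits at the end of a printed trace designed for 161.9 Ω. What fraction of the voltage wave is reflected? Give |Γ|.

|Γ| ≈ 0.932

Γ = (Z_L − Z_0)/(Z_L + Z_0) = (-138.3 − j286.8)/(185.5 − j286.8)
|Γ| = 318/342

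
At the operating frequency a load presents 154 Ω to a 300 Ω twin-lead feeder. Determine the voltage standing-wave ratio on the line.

For a purely resistive load, VSWR = R_L/Z_0 or Z_0/R_L (whichever > 1) = 300/154

VSWR ≈ 1.95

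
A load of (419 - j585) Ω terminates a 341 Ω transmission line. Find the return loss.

RL ≈ 4.22 dB

Γ = (78 − j585)/(760 − j585), |Γ| = 0.615
RL = −20·log₁₀|Γ| = −20·log₁₀(0.615)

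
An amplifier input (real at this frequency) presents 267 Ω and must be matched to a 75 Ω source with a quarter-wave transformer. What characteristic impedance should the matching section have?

Z_qwt ≈ 142 Ω

Z_qwt = √(Z_0·R_L) = √(75 × 267) = √20020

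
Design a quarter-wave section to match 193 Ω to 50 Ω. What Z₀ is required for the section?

Z_qwt = √(Z_0·R_L) = √(50 × 193) = √9650

Z_qwt ≈ 98.2 Ω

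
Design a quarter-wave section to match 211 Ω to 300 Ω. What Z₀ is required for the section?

Z_qwt ≈ 252 Ω

Z_qwt = √(Z_0·R_L) = √(300 × 211) = √63300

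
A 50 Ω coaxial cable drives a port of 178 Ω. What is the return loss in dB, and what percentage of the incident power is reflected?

RL ≈ 5.01 dB; 31.5% of incident power reflected

Γ = (178 − 50)/(178 + 50) = 0.561
RL = −20·log₁₀(0.561) = 5.01 dB
P_refl/P_inc = |Γ|² = 0.315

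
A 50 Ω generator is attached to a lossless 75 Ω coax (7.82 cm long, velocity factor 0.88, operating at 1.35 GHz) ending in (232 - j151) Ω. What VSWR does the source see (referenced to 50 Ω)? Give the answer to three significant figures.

λ = v/f = 0.88·c / 1.35 GHz = 0.196 m
βl = 2π·l/λ = 2π × 0.4 = 144°
tan(βl) = -0.728
Z_in = Z_0·(Z_L + jZ_0·tanβl)/(Z_0 + jZ_L·tanβl) = 67.2 + j117 Ω
Γ_s = (Z_in − Z_s)/(Z_in + Z_s) = (17.2 + j117)/(117 + j117), |Γ_s| = 0.714
VSWR = (1 + |Γ_s|)/(1 − |Γ_s|)

VSWR ≈ 5.99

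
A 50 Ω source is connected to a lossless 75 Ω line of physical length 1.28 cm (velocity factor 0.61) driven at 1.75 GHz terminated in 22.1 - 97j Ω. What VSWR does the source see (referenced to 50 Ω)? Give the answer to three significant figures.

λ = v/f = 0.61·c / 1.75 GHz = 0.105 m
βl = 2π·l/λ = 2π × 0.122 = 44.1°
tan(βl) = 0.968
Z_in = Z_0·(Z_L + jZ_0·tanβl)/(Z_0 + jZ_L·tanβl) = 8.31 − j11.9 Ω
Γ_s = (Z_in − Z_s)/(Z_in + Z_s) = (-41.7 − j11.9)/(58.3 − j11.9), |Γ_s| = 0.729
VSWR = (1 + |Γ_s|)/(1 − |Γ_s|)

VSWR ≈ 6.37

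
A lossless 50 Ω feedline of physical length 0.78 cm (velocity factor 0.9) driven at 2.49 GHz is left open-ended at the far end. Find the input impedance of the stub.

Z_in ≈ −j103 Ω

λ = v/f = 0.9·c / 2.49 GHz = 0.108 m
βl = 2π·l/λ = 2π × 0.0719 = 25.9°
tan(βl) = 0.485
For an open-ended stub, Z_in = −jZ_0·cot(βl) = −jZ_0/tan(βl)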